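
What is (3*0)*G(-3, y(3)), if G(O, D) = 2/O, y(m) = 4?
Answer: 0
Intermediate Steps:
(3*0)*G(-3, y(3)) = (3*0)*(2/(-3)) = 0*(2*(-⅓)) = 0*(-⅔) = 0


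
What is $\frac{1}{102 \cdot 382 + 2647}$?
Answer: $\frac{1}{41611} \approx 2.4032 \cdot 10^{-5}$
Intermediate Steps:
$\frac{1}{102 \cdot 382 + 2647} = \frac{1}{38964 + 2647} = \frac{1}{41611}$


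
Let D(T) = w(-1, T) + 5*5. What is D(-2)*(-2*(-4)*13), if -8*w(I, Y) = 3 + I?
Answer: 2574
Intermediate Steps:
w(I, Y) = -3/8 - I/8 (w(I, Y) = -(3 + I)/8 = -3/8 - I/8)
D(T) = 99/4 (D(T) = (-3/8 - ⅛*(-1)) + 5*5 = (-3/8 + ⅛) + 25 = -¼ + 25 = 99/4)
D(-2)*(-2*(-4)*13) = 99*(-2*(-4)*13)/4 = 99*(8*13)/4 = (99/4)*104 = 2574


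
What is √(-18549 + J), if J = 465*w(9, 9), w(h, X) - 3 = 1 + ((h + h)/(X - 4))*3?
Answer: I*√11667 ≈ 108.01*I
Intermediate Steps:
w(h, X) = 4 + 6*h/(-4 + X) (w(h, X) = 3 + (1 + ((h + h)/(X - 4))*3) = 3 + (1 + ((2*h)/(-4 + X))*3) = 3 + (1 + (2*h/(-4 + X))*3) = 3 + (1 + 6*h/(-4 + X)) = 4 + 6*h/(-4 + X))
J = 6882 (J = 465*(2*(-8 + 2*9 + 3*9)/(-4 + 9)) = 465*(2*(-8 + 18 + 27)/5) = 465*(2*(⅕)*37) = 465*(74/5) = 6882)
√(-18549 + J) = √(-18549 + 6882) = √(-11667) = I*√11667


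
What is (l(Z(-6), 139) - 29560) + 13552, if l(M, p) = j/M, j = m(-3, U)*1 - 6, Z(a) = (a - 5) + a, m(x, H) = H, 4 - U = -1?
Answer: -272135/17 ≈ -16008.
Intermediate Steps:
U = 5 (U = 4 - 1*(-1) = 4 + 1 = 5)
Z(a) = -5 + 2*a (Z(a) = (-5 + a) + a = -5 + 2*a)
j = -1 (j = 5*1 - 6 = 5 - 6 = -1)
l(M, p) = -1/M
(l(Z(-6), 139) - 29560) + 13552 = (-1/(-5 + 2*(-6)) - 29560) + 13552 = (-1/(-5 - 12) - 29560) + 13552 = (-1/(-17) - 29560) + 13552 = (-1*(-1/17) - 29560) + 13552 = (1/17 - 29560) + 13552 = -502519/17 + 13552 = -272135/17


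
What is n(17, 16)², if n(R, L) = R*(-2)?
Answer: 1156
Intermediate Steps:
n(R, L) = -2*R
n(17, 16)² = (-2*17)² = (-34)² = 1156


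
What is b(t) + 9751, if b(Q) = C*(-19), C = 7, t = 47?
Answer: 9618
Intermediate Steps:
b(Q) = -133 (b(Q) = 7*(-19) = -133)
b(t) + 9751 = -133 + 9751 = 9618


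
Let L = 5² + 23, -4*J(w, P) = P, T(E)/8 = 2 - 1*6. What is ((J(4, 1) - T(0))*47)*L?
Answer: 71628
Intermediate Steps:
T(E) = -32 (T(E) = 8*(2 - 1*6) = 8*(2 - 6) = 8*(-4) = -32)
J(w, P) = -P/4
L = 48 (L = 25 + 23 = 48)
((J(4, 1) - T(0))*47)*L = ((-¼*1 - 1*(-32))*47)*48 = ((-¼ + 32)*47)*48 = ((127/4)*47)*48 = (5969/4)*48 = 71628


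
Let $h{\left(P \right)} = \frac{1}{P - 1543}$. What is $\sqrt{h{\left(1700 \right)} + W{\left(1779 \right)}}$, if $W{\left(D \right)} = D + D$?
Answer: $\frac{\sqrt{87701299}}{157} \approx 59.649$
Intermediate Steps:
$h{\left(P \right)} = \frac{1}{-1543 + P}$
$W{\left(D \right)} = 2 D$
$\sqrt{h{\left(1700 \right)} + W{\left(1779 \right)}} = \sqrt{\frac{1}{-1543 + 1700} + 2 \cdot 1779} = \sqrt{\frac{1}{157} + 3558} = \sqrt{\frac{558607}{157}} = \frac{\sqrt{87701299}}{157}$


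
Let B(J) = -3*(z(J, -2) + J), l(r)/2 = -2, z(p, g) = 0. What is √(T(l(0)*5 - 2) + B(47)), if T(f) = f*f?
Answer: 7*√7 ≈ 18.520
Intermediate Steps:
l(r) = -4 (l(r) = 2*(-2) = -4)
B(J) = -3*J (B(J) = -3*(0 + J) = -3*J)
T(f) = f²
√(T(l(0)*5 - 2) + B(47)) = √((-4*5 - 2)² - 3*47) = √((-20 - 2)² - 141) = √((-22)² - 141) = √(484 - 141) = √343 = 7*√7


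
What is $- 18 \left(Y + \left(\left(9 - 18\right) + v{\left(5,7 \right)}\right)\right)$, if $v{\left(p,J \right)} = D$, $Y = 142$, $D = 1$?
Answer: $-2412$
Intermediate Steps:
$v{\left(p,J \right)} = 1$
$- 18 \left(Y + \left(\left(9 - 18\right) + v{\left(5,7 \right)}\right)\right) = - 18 \left(142 + \left(\left(9 - 18\right) + 1\right)\right) = - 18 \left(142 + \left(-9 + 1\right)\right) = - 18 \left(142 - 8\right) = \left(-18\right) 134 = -2412$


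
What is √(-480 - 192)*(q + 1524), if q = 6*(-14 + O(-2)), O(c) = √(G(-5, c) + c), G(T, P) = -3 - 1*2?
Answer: -168*√6 + 5760*I*√42 ≈ -411.51 + 37329.0*I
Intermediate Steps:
G(T, P) = -5 (G(T, P) = -3 - 2 = -5)
O(c) = √(-5 + c)
q = -84 + 6*I*√7 (q = 6*(-14 + √(-5 - 2)) = 6*(-14 + √(-7)) = 6*(-14 + I*√7) = -84 + 6*I*√7 ≈ -84.0 + 15.875*I)
√(-480 - 192)*(q + 1524) = √(-480 - 192)*((-84 + 6*I*√7) + 1524) = √(-672)*(1440 + 6*I*√7) = (4*I*√42)*(1440 + 6*I*√7) = 4*I*√42*(1440 + 6*I*√7)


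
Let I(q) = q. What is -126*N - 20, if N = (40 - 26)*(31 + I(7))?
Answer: -67052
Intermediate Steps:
N = 532 (N = (40 - 26)*(31 + 7) = 14*38 = 532)
-126*N - 20 = -126*532 - 20 = -67032 - 20 = -67052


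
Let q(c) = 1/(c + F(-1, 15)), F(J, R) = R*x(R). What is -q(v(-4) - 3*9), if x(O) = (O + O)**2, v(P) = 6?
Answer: -1/13479 ≈ -7.4190e-5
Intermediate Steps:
x(O) = 4*O**2 (x(O) = (2*O)**2 = 4*O**2)
F(J, R) = 4*R**3 (F(J, R) = R*(4*R**2) = 4*R**3)
q(c) = 1/(13500 + c) (q(c) = 1/(c + 4*15**3) = 1/(c + 4*3375) = 1/(c + 13500) = 1/(13500 + c))
-q(v(-4) - 3*9) = -1/(13500 + (6 - 3*9)) = -1/(13500 + (6 - 27)) = -1/(13500 - 21) = -1/13479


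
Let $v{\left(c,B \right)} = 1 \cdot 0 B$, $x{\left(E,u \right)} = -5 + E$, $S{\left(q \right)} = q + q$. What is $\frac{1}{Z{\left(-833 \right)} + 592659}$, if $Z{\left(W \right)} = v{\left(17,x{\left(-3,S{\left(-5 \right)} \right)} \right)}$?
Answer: $\frac{1}{592659} \approx 1.6873 \cdot 10^{-6}$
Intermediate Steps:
$S{\left(q \right)} = 2 q$
$v{\left(c,B \right)} = 0$ ($v{\left(c,B \right)} = 0 B = 0$)
$Z{\left(W \right)} = 0$
$\frac{1}{Z{\left(-833 \right)} + 592659} = \frac{1}{0 + 592659} = \frac{1}{592659}$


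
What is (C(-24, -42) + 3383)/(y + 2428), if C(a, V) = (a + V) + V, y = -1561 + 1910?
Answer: 3275/2777 ≈ 1.1793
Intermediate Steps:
y = 349
C(a, V) = a + 2*V (C(a, V) = (V + a) + V = a + 2*V)
(C(-24, -42) + 3383)/(y + 2428) = ((-24 + 2*(-42)) + 3383)/(349 + 2428) = ((-24 - 84) + 3383)/2777 = (-108 + 3383)*(1/2777) = 3275*(1/2777) = 3275/2777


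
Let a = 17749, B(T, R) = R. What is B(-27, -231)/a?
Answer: -231/17749 ≈ -0.013015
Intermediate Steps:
B(-27, -231)/a = -231/17749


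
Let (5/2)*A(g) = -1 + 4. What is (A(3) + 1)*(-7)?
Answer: -77/5 ≈ -15.400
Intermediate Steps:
A(g) = 6/5 (A(g) = 2*(-1 + 4)/5 = (⅖)*3 = 6/5)
(A(3) + 1)*(-7) = (6/5 + 1)*(-7) = (11/5)*(-7) = -77/5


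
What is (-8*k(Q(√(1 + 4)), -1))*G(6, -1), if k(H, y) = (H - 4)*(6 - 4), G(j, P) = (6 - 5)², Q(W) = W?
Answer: 64 - 16*√5 ≈ 28.223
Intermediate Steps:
G(j, P) = 1 (G(j, P) = 1² = 1)
k(H, y) = -8 + 2*H (k(H, y) = (-4 + H)*2 = -8 + 2*H)
(-8*k(Q(√(1 + 4)), -1))*G(6, -1) = -8*(-8 + 2*√(1 + 4))*1 = -8*(-8 + 2*√5)*1 = (64 - 16*√5)*1 = 64 - 16*√5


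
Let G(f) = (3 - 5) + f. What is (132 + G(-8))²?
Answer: 14884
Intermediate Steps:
G(f) = -2 + f
(132 + G(-8))² = (132 + (-2 - 8))² = (132 - 10)² = 122² = 14884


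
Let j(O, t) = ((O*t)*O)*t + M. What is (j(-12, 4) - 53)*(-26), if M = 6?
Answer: -58682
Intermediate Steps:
j(O, t) = 6 + O**2*t**2 (j(O, t) = ((O*t)*O)*t + 6 = (t*O**2)*t + 6 = O**2*t**2 + 6 = 6 + O**2*t**2)
(j(-12, 4) - 53)*(-26) = ((6 + (-12)**2*4**2) - 53)*(-26) = ((6 + 144*16) - 53)*(-26) = ((6 + 2304) - 53)*(-26) = (2310 - 53)*(-26) = 2257*(-26) = -58682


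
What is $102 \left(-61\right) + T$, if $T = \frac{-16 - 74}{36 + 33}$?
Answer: $- \frac{143136}{23} \approx -6223.3$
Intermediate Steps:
$T = - \frac{30}{23}$ ($T = - \frac{90}{69} = \left(-90\right) \frac{1}{69} = - \frac{30}{23} \approx -1.3043$)
$102 \left(-61\right) + T = 102 \left(-61\right) - \frac{30}{23} = -6222 - \frac{30}{23} = - \frac{143136}{23}$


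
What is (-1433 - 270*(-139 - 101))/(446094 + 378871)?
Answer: 63367/824965 ≈ 0.076812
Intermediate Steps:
(-1433 - 270*(-139 - 101))/(446094 + 378871) = (-1433 - 270*(-240))/824965 = (-1433 + 64800)*(1/824965) = 63367*(1/824965) = 63367/824965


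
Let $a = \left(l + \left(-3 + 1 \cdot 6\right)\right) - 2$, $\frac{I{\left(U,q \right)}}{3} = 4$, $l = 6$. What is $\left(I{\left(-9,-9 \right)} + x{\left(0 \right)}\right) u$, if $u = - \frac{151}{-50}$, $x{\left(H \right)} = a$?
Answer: $\frac{2869}{50} \approx 57.38$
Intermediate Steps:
$I{\left(U,q \right)} = 12$ ($I{\left(U,q \right)} = 3 \cdot 4 = 12$)
$a = 7$ ($a = \left(6 + \left(-3 + 1 \cdot 6\right)\right) - 2 = \left(6 + \left(-3 + 6\right)\right) - 2 = \left(6 + 3\right) - 2 = 9 - 2 = 7$)
$x{\left(H \right)} = 7$
$u = \frac{151}{50}$ ($u = \left(-151\right) \left(- \frac{1}{50}\right) = \frac{151}{50} \approx 3.02$)
$\left(I{\left(-9,-9 \right)} + x{\left(0 \right)}\right) u = \left(12 + 7\right) \frac{151}{50} = 19 \cdot \frac{151}{50} = \frac{2869}{50}$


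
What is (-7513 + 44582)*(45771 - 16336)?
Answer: 1091126015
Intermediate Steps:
(-7513 + 44582)*(45771 - 16336) = 37069*29435 = 1091126015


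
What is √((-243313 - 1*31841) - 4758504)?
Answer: I*√5033658 ≈ 2243.6*I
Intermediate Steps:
√((-243313 - 1*31841) - 4758504) = √((-243313 - 31841) - 4758504) = √(-275154 - 4758504) = √(-5033658) = I*√5033658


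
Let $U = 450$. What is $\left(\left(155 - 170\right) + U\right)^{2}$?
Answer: $189225$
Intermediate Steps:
$\left(\left(155 - 170\right) + U\right)^{2} = \left(\left(155 - 170\right) + 450\right)^{2} = \left(-15 + 450\right)^{2} = 435^{2} = 189225$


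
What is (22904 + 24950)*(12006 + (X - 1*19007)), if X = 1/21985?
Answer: -7365543352336/21985 ≈ -3.3503e+8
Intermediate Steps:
X = 1/21985 ≈ 4.5486e-5
(22904 + 24950)*(12006 + (X - 1*19007)) = (22904 + 24950)*(12006 + (1/21985 - 1*19007)) = 47854*(12006 + (1/21985 - 19007)) = 47854*(12006 - 417868894/21985) = 47854*(-153916984/21985) = -7365543352336/21985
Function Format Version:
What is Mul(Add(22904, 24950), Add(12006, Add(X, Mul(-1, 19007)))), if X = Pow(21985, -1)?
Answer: Rational(-7365543352336, 21985) ≈ -3.3503e+8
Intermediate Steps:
X = Rational(1, 21985) ≈ 4.5486e-5
Mul(Add(22904, 24950), Add(12006, Add(X, Mul(-1, 19007)))) = Mul(Add(22904, 24950), Add(12006, Add(Rational(1, 21985), Mul(-1, 19007)))) = Mul(47854, Add(12006, Add(Rational(1, 21985), -19007))) = Mul(47854, Add(12006, Rational(-417868894, 21985))) = Mul(47854, Rational(-153916984, 21985)) = Rational(-7365543352336, 21985)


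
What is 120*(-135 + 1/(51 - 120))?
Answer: -372640/23 ≈ -16202.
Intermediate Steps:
120*(-135 + 1/(51 - 120)) = 120*(-135 + 1/(-69)) = 120*(-135 - 1/69) = 120*(-9316/69) = -372640/23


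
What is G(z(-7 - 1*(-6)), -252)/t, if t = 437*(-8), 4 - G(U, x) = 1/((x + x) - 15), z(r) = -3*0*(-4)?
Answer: -2077/1814424 ≈ -0.0011447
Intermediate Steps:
z(r) = 0 (z(r) = 0*(-4) = 0)
G(U, x) = 4 - 1/(-15 + 2*x) (G(U, x) = 4 - 1/((x + x) - 15) = 4 - 1/(2*x - 15) = 4 - 1/(-15 + 2*x))
t = -3496
G(z(-7 - 1*(-6)), -252)/t = ((-61 + 8*(-252))/(-15 + 2*(-252)))/(-3496) = ((-61 - 2016)/(-15 - 504))*(-1/3496) = (-2077/(-519))*(-1/3496) = -1/519*(-2077)*(-1/3496) = (2077/519)*(-1/3496) = -2077/1814424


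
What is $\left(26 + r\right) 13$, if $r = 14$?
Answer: $520$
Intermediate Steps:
$\left(26 + r\right) 13 = \left(26 + 14\right) 13 = 40 \cdot 13 = 520$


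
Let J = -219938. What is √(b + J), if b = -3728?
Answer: I*√223666 ≈ 472.93*I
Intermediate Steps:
√(b + J) = √(-3728 - 219938) = √(-223666) = I*√223666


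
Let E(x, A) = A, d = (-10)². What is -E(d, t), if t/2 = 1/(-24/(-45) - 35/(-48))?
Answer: -160/101 ≈ -1.5842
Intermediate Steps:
d = 100
t = 160/101 (t = 2/(-24/(-45) - 35/(-48)) = 2/(-24*(-1/45) - 35*(-1/48)) = 2/(8/15 + 35/48) = 2/(101/80) = 2*(80/101) = 160/101 ≈ 1.5842)
-E(d, t) = -1*160/101 = -160/101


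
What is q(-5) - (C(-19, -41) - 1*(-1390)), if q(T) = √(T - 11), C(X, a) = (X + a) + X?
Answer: -1311 + 4*I ≈ -1311.0 + 4.0*I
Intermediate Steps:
C(X, a) = a + 2*X
q(T) = √(-11 + T)
q(-5) - (C(-19, -41) - 1*(-1390)) = √(-11 - 5) - ((-41 + 2*(-19)) - 1*(-1390)) = √(-16) - ((-41 - 38) + 1390) = 4*I - (-79 + 1390) = 4*I - 1*1311 = 4*I - 1311 = -1311 + 4*I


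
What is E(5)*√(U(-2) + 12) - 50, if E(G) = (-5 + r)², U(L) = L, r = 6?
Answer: -50 + √10 ≈ -46.838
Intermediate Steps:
E(G) = 1 (E(G) = (-5 + 6)² = 1² = 1)
E(5)*√(U(-2) + 12) - 50 = 1*√(-2 + 12) - 50 = 1*√10 - 50 = √10 - 50 = -50 + √10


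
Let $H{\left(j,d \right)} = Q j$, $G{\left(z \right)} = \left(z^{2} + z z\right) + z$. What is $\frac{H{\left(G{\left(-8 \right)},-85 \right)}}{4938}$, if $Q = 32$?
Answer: $\frac{640}{823} \approx 0.77764$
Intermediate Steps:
$G{\left(z \right)} = z + 2 z^{2}$ ($G{\left(z \right)} = \left(z^{2} + z^{2}\right) + z = 2 z^{2} + z = z + 2 z^{2}$)
$H{\left(j,d \right)} = 32 j$
$\frac{H{\left(G{\left(-8 \right)},-85 \right)}}{4938} = \frac{32 \left(- 8 \left(1 + 2 \left(-8\right)\right)\right)}{4938} = 32 \left(- 8 \left(1 - 16\right)\right) \frac{1}{4938} = 32 \left(\left(-8\right) \left(-15\right)\right) \frac{1}{4938} = 32 \cdot 120 \cdot \frac{1}{4938} = 3840 \cdot \frac{1}{4938} = \frac{640}{823}$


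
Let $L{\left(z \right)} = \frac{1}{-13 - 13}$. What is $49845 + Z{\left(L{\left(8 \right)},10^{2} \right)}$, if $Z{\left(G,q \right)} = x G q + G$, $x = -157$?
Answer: $\frac{1311669}{26} \approx 50449.0$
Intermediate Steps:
$L{\left(z \right)} = - \frac{1}{26}$ ($L{\left(z \right)} = \frac{1}{-26} = - \frac{1}{26}$)
$Z{\left(G,q \right)} = G - 157 G q$ ($Z{\left(G,q \right)} = - 157 G q + G = G - 157 G q$)
$49845 + Z{\left(L{\left(8 \right)},10^{2} \right)} = 49845 - \frac{1 - 157 \cdot 10^{2}}{26} = 49845 - \frac{1 - 15700}{26} = 49845 - - \frac{15699}{26} = 49845 + \frac{15699}{26} = \frac{1311669}{26}$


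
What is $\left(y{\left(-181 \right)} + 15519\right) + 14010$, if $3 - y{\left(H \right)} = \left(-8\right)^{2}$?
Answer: $29468$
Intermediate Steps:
$y{\left(H \right)} = -61$ ($y{\left(H \right)} = 3 - \left(-8\right)^{2} = 3 - 64 = -61$)
$\left(y{\left(-181 \right)} + 15519\right) + 14010 = \left(-61 + 15519\right) + 14010 = 15458 + 14010 = 29468$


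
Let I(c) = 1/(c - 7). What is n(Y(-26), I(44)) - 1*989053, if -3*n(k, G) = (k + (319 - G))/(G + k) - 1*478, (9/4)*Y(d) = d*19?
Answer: -72291082679/73103 ≈ -9.8889e+5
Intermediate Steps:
Y(d) = 76*d/9 (Y(d) = 4*(d*19)/9 = 4*(19*d)/9 = 76*d/9)
I(c) = 1/(-7 + c)
n(k, G) = 478/3 - (319 + k - G)/(3*(G + k)) (n(k, G) = -((k + (319 - G))/(G + k) - 1*478)/3 = -((319 + k - G)/(G + k) - 478)/3 = -(-478 + (319 + k - G)/(G + k))/3 = 478/3 - (319 + k - G)/(3*(G + k)))
n(Y(-26), I(44)) - 1*989053 = (-319 + 477*((76/9)*(-26)) + 479/(-7 + 44))/(3*(1/(-7 + 44) + (76/9)*(-26))) - 1*989053 = (-319 + 477*(-1976/9) + 479/37)/(3*(1/37 - 1976/9)) - 989053 = (-319 - 104728 + 479*(1/37))/(3*(1/37 - 1976/9)) - 989053 = (-319 - 104728 + 479/37)/(3*(-73103/333)) - 989053 = (⅓)*(-333/73103)*(-3886260/37) - 989053 = 11658780/73103 - 989053 = -72291082679/73103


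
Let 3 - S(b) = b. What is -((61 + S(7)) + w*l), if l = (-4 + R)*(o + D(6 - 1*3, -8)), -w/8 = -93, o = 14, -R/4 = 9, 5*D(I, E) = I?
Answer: 434439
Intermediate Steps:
D(I, E) = I/5
R = -36 (R = -4*9 = -36)
S(b) = 3 - b
w = 744 (w = -8*(-93) = 744)
l = -584 (l = (-4 - 36)*(14 + (6 - 1*3)/5) = -40*(14 + (6 - 3)/5) = -40*(14 + (1/5)*3) = -40*(14 + 3/5) = -40*73/5 = -584)
-((61 + S(7)) + w*l) = -((61 + (3 - 1*7)) + 744*(-584)) = -((61 + (3 - 7)) - 434496) = -((61 - 4) - 434496) = -(57 - 434496) = -1*(-434439) = 434439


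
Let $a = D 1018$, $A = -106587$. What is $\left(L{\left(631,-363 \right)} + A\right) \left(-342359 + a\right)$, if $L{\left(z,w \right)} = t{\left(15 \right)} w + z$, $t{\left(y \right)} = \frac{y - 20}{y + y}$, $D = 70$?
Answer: $\frac{57416328309}{2} \approx 2.8708 \cdot 10^{10}$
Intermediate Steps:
$t{\left(y \right)} = \frac{-20 + y}{2 y}$
$L{\left(z,w \right)} = z - \frac{w}{6}$ ($L{\left(z,w \right)} = \frac{-20 + 15}{2 \cdot 15} w + z = \frac{1}{2} \cdot \frac{1}{15} \left(-5\right) w + z = - \frac{w}{6} + z = z - \frac{w}{6}$)
$a = 71260$ ($a = 70 \cdot 1018 = 71260$)
$\left(L{\left(631,-363 \right)} + A\right) \left(-342359 + a\right) = \left(\left(631 - - \frac{121}{2}\right) - 106587\right) \left(-342359 + 71260\right) = \left(\left(631 + \frac{121}{2}\right) - 106587\right) \left(-271099\right) = \left(\frac{1383}{2} - 106587\right) \left(-271099\right) = \left(- \frac{211791}{2}\right) \left(-271099\right) = \frac{57416328309}{2}$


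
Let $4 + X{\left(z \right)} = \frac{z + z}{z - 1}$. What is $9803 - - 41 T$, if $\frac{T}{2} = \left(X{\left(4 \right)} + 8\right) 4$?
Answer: $\frac{35969}{3} \approx 11990.0$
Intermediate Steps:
$X{\left(z \right)} = -4 + \frac{2 z}{-1 + z}$ ($X{\left(z \right)} = -4 + \frac{z + z}{z - 1} = -4 + \frac{2 z}{-1 + z}$)
$T = \frac{160}{3}$ ($T = 2 \left(\frac{2 \left(2 - 4\right)}{-1 + 4} + 8\right) 4 = 2 \left(\frac{2 \left(2 - 4\right)}{3} + 8\right) 4 = 2 \left(2 \cdot \frac{1}{3} \left(-2\right) + 8\right) 4 = 2 \left(- \frac{4}{3} + 8\right) 4 = 2 \cdot \frac{20}{3} \cdot 4 = 2 \cdot \frac{80}{3} = \frac{160}{3} \approx 53.333$)
$9803 - - 41 T = 9803 - \left(-41\right) \frac{160}{3} = 9803 - - \frac{6560}{3} = 9803 + \frac{6560}{3} = \frac{35969}{3}$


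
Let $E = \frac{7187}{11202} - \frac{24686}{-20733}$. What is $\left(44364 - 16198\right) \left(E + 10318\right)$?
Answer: $\frac{11251340764707791}{38708511} \approx 2.9067 \cdot 10^{8}$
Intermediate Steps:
$E = \frac{141846881}{77417022}$ ($E = 7187 \cdot \frac{1}{11202} - - \frac{24686}{20733} = \frac{7187}{11202} + \frac{24686}{20733} = \frac{141846881}{77417022} \approx 1.8322$)
$\left(44364 - 16198\right) \left(E + 10318\right) = \left(44364 - 16198\right) \left(\frac{141846881}{77417022} + 10318\right) = 28166 \cdot \frac{798930679877}{77417022} = \frac{11251340764707791}{38708511}$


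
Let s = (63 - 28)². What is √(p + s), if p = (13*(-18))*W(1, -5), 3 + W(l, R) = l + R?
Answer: √2863 ≈ 53.507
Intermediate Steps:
W(l, R) = -3 + R + l (W(l, R) = -3 + (l + R) = -3 + (R + l) = -3 + R + l)
s = 1225 (s = 35² = 1225)
p = 1638 (p = (13*(-18))*(-3 - 5 + 1) = -234*(-7) = 1638)
√(p + s) = √(1638 + 1225) = √2863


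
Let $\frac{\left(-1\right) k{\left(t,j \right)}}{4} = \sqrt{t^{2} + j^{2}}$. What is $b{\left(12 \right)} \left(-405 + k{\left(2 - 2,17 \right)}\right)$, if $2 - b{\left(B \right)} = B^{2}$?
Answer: $67166$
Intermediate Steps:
$b{\left(B \right)} = 2 - B^{2}$
$k{\left(t,j \right)} = - 4 \sqrt{j^{2} + t^{2}}$ ($k{\left(t,j \right)} = - 4 \sqrt{t^{2} + j^{2}} = - 4 \sqrt{j^{2} + t^{2}}$)
$b{\left(12 \right)} \left(-405 + k{\left(2 - 2,17 \right)}\right) = \left(2 - 12^{2}\right) \left(-405 - 4 \sqrt{17^{2} + \left(2 - 2\right)^{2}}\right) = \left(2 - 144\right) \left(-405 - 4 \sqrt{289 + \left(2 - 2\right)^{2}}\right) = \left(2 - 144\right) \left(-405 - 4 \sqrt{289 + 0^{2}}\right) = - 142 \left(-405 - 4 \sqrt{289 + 0}\right) = - 142 \left(-405 - 4 \sqrt{289}\right) = - 142 \left(-405 - 68\right) = \left(-142\right) \left(-473\right) = 67166$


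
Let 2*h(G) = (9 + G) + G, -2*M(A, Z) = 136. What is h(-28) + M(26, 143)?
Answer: -183/2 ≈ -91.500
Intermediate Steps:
M(A, Z) = -68 (M(A, Z) = -½*136 = -68)
h(G) = 9/2 + G (h(G) = ((9 + G) + G)/2 = (9 + 2*G)/2 = 9/2 + G)
h(-28) + M(26, 143) = (9/2 - 28) - 68 = -47/2 - 68 = -183/2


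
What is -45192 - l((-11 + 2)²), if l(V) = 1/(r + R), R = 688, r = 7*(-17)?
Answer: -25714249/569 ≈ -45192.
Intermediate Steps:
r = -119
l(V) = 1/569 (l(V) = 1/(-119 + 688) = 1/569)
-45192 - l((-11 + 2)²) = -45192 - 1*1/569 = -45192 - 1/569 = -25714249/569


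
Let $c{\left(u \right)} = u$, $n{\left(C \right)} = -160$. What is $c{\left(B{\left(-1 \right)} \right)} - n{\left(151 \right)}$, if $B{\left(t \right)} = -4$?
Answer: $156$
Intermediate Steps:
$c{\left(B{\left(-1 \right)} \right)} - n{\left(151 \right)} = -4 - -160 = -4 + 160 = 156$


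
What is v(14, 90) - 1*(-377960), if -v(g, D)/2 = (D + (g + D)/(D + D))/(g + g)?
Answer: 119055362/315 ≈ 3.7795e+5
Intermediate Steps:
v(g, D) = -(D + (D + g)/(2*D))/g (v(g, D) = -2*(D + (g + D)/(D + D))/(g + g) = -2*(D + (D + g)/((2*D)))/(2*g) = -2*(D + (D + g)*(1/(2*D)))*1/(2*g) = -2*(D + (D + g)/(2*D))*1/(2*g) = -(D + (D + g)/(2*D))/g)
v(14, 90) - 1*(-377960) = (½)*(-1*14 - 1*90*(1 + 2*90))/(90*14) - 1*(-377960) = (½)*(1/90)*(1/14)*(-14 - 1*90*(1 + 180)) + 377960 = (½)*(1/90)*(1/14)*(-14 - 1*90*181) + 377960 = (½)*(1/90)*(1/14)*(-14 - 16290) + 377960 = (½)*(1/90)*(1/14)*(-16304) + 377960 = -2038/315 + 377960 = 119055362/315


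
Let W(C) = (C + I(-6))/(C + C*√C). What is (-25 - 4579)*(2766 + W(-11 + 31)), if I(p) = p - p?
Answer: -241954012/19 - 9208*√5/19 ≈ -1.2736e+7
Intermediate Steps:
I(p) = 0
W(C) = C/(C + C^(3/2)) (W(C) = (C + 0)/(C + C*√C) = C/(C + C^(3/2)))
(-25 - 4579)*(2766 + W(-11 + 31)) = (-25 - 4579)*(2766 + (-11 + 31)/((-11 + 31) + (-11 + 31)^(3/2))) = -4604*(2766 + 20/(20 + 20^(3/2))) = -4604*(2766 + 20/(20 + 40*√5)) = -12734664 - 92080/(20 + 40*√5)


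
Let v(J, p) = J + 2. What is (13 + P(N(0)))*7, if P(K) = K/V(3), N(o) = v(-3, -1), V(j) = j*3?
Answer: 812/9 ≈ 90.222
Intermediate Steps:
V(j) = 3*j
v(J, p) = 2 + J
N(o) = -1 (N(o) = 2 - 3 = -1)
P(K) = K/9 (P(K) = K/((3*3)) = K/9)
(13 + P(N(0)))*7 = (13 + (1/9)*(-1))*7 = (13 - 1/9)*7 = (116/9)*7 = 812/9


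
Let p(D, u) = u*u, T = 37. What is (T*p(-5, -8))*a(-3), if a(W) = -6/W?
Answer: 4736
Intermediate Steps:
p(D, u) = u²
(T*p(-5, -8))*a(-3) = (37*(-8)²)*(-6/(-3)) = (37*64)*(-6*(-⅓)) = 2368*2 = 4736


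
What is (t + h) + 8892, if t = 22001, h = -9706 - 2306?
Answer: 18881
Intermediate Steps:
h = -12012
(t + h) + 8892 = (22001 - 12012) + 8892 = 9989 + 8892 = 18881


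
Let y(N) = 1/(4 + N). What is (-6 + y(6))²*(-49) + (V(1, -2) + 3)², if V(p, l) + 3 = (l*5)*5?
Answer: 79431/100 ≈ 794.31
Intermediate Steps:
V(p, l) = -3 + 25*l (V(p, l) = -3 + (l*5)*5 = -3 + (5*l)*5 = -3 + 25*l)
(-6 + y(6))²*(-49) + (V(1, -2) + 3)² = (-6 + 1/(4 + 6))²*(-49) + ((-3 + 25*(-2)) + 3)² = (-6 + 1/10)²*(-49) + ((-3 - 50) + 3)² = (-6 + ⅒)²*(-49) + (-53 + 3)² = (-59/10)²*(-49) + (-50)² = (3481/100)*(-49) + 2500 = -170569/100 + 2500 = 79431/100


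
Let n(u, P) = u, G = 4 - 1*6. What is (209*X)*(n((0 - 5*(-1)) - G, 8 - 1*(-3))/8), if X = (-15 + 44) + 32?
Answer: 89243/8 ≈ 11155.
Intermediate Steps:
G = -2 (G = 4 - 6 = -2)
X = 61 (X = 29 + 32 = 61)
(209*X)*(n((0 - 5*(-1)) - G, 8 - 1*(-3))/8) = (209*61)*(((0 - 5*(-1)) - 1*(-2))/8) = 12749*(((0 + 5) + 2)*(⅛)) = 12749*((5 + 2)*(⅛)) = 12749*(7*(⅛)) = 12749*(7/8) = 89243/8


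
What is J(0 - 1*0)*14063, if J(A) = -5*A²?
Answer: 0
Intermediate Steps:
J(0 - 1*0)*14063 = -5*(0 - 1*0)²*14063 = -5*(0 + 0)²*14063 = -5*0²*14063 = -5*0*14063 = 0*14063 = 0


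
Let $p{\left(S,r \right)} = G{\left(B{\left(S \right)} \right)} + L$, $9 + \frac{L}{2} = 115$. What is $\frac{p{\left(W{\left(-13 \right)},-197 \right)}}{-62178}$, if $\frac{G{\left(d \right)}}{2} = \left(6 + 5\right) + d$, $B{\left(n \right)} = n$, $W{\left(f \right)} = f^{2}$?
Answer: $- \frac{286}{31089} \approx -0.0091994$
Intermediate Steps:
$L = 212$ ($L = -18 + 2 \cdot 115 = -18 + 230 = 212$)
$G{\left(d \right)} = 22 + 2 d$ ($G{\left(d \right)} = 2 \left(\left(6 + 5\right) + d\right) = 2 \left(11 + d\right) = 22 + 2 d$)
$p{\left(S,r \right)} = 234 + 2 S$ ($p{\left(S,r \right)} = \left(22 + 2 S\right) + 212 = 234 + 2 S$)
$\frac{p{\left(W{\left(-13 \right)},-197 \right)}}{-62178} = \frac{234 + 2 \left(-13\right)^{2}}{-62178} = \left(234 + 2 \cdot 169\right) \left(- \frac{1}{62178}\right) = \left(234 + 338\right) \left(- \frac{1}{62178}\right) = 572 \left(- \frac{1}{62178}\right) = - \frac{286}{31089}$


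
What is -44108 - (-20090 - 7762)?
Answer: -16256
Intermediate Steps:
-44108 - (-20090 - 7762) = -44108 - 1*(-27852) = -44108 + 27852 = -16256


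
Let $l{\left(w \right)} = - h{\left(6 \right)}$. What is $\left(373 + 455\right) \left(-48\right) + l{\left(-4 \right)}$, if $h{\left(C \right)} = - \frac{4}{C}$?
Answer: $- \frac{119230}{3} \approx -39743.0$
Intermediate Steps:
$l{\left(w \right)} = \frac{2}{3}$ ($l{\left(w \right)} = - \frac{-4}{6} = \left(-1\right) \left(- \frac{2}{3}\right) = \frac{2}{3}$)
$\left(373 + 455\right) \left(-48\right) + l{\left(-4 \right)} = \left(373 + 455\right) \left(-48\right) + \frac{2}{3} = 828 \left(-48\right) + \frac{2}{3} = -39744 + \frac{2}{3} = - \frac{119230}{3}$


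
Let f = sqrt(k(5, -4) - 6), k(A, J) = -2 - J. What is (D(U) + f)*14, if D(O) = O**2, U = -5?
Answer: 350 + 28*I ≈ 350.0 + 28.0*I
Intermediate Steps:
f = 2*I (f = sqrt((-2 - 1*(-4)) - 6) = sqrt((-2 + 4) - 6) = sqrt(2 - 6) = sqrt(-4) = 2*I ≈ 2.0*I)
(D(U) + f)*14 = ((-5)**2 + 2*I)*14 = (25 + 2*I)*14 = 350 + 28*I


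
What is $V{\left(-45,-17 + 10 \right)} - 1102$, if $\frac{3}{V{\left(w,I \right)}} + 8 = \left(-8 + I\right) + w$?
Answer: $- \frac{74939}{68} \approx -1102.0$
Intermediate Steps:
$V{\left(w,I \right)} = \frac{3}{-16 + I + w}$ ($V{\left(w,I \right)} = \frac{3}{-8 + \left(\left(-8 + I\right) + w\right)} = \frac{3}{-8 + \left(-8 + I + w\right)} = \frac{3}{-16 + I + w}$)
$V{\left(-45,-17 + 10 \right)} - 1102 = \frac{3}{-16 + \left(-17 + 10\right) - 45} - 1102 = \frac{3}{-16 - 7 - 45} - 1102 = \frac{3}{-68} - 1102 = 3 \left(- \frac{1}{68}\right) - 1102 = - \frac{3}{68} - 1102 = - \frac{74939}{68}$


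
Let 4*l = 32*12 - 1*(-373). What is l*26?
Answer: 9841/2 ≈ 4920.5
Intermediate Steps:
l = 757/4 (l = (32*12 - 1*(-373))/4 = (384 + 373)/4 = (¼)*757 = 757/4 ≈ 189.25)
l*26 = (757/4)*26 = 9841/2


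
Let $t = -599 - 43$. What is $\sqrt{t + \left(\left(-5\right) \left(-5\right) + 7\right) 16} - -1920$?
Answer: $1920 + i \sqrt{130} \approx 1920.0 + 11.402 i$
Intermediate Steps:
$t = -642$ ($t = -599 - 43 = -642$)
$\sqrt{t + \left(\left(-5\right) \left(-5\right) + 7\right) 16} - -1920 = \sqrt{-642 + \left(\left(-5\right) \left(-5\right) + 7\right) 16} - -1920 = \sqrt{-642 + \left(25 + 7\right) 16} + 1920 = \sqrt{-642 + 32 \cdot 16} + 1920 = \sqrt{-642 + 512} + 1920 = \sqrt{-130} + 1920 = i \sqrt{130} + 1920 = 1920 + i \sqrt{130}$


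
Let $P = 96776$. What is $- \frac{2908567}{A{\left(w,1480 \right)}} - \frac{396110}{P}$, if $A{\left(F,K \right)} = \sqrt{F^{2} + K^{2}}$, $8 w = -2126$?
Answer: $- \frac{198055}{48388} - \frac{11634268 \sqrt{36176369}}{36176369} \approx -1938.4$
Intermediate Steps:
$w = - \frac{1063}{4}$ ($w = \frac{1}{8} \left(-2126\right) = - \frac{1063}{4} \approx -265.75$)
$- \frac{2908567}{A{\left(w,1480 \right)}} - \frac{396110}{P} = - \frac{2908567}{\sqrt{\left(- \frac{1063}{4}\right)^{2} + 1480^{2}}} - \frac{396110}{96776} = - \frac{2908567}{\sqrt{\frac{1129969}{16} + 2190400}} - \frac{198055}{48388} = - \frac{2908567}{\sqrt{\frac{36176369}{16}}} - \frac{198055}{48388} = - \frac{2908567}{\frac{1}{4} \sqrt{36176369}} - \frac{198055}{48388} = - 2908567 \frac{4 \sqrt{36176369}}{36176369} - \frac{198055}{48388} = - \frac{11634268 \sqrt{36176369}}{36176369} - \frac{198055}{48388} = - \frac{198055}{48388} - \frac{11634268 \sqrt{36176369}}{36176369}$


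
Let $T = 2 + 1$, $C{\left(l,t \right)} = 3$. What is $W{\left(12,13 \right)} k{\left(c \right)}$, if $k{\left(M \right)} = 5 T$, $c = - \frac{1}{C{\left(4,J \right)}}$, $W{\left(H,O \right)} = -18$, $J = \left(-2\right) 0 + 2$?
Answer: $-270$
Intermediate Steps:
$J = 2$ ($J = 0 + 2 = 2$)
$T = 3$
$c = - \frac{1}{3} \approx -0.33333$
$k{\left(M \right)} = 15$ ($k{\left(M \right)} = 5 \cdot 3 = 15$)
$W{\left(12,13 \right)} k{\left(c \right)} = \left(-18\right) 15 = -270$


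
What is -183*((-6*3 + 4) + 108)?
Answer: -17202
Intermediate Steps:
-183*((-6*3 + 4) + 108) = -183*((-18 + 4) + 108) = -183*(-14 + 108) = -183*94 = -17202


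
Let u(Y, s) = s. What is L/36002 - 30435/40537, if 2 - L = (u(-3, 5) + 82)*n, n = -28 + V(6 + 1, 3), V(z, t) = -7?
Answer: -972204631/1459413074 ≈ -0.66616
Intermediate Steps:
n = -35 (n = -28 - 7 = -35)
L = 3047 (L = 2 - (5 + 82)*(-35) = 2 - 87*(-35) = 2 - 1*(-3045) = 2 + 3045 = 3047)
L/36002 - 30435/40537 = 3047/36002 - 30435/40537 = -972204631/1459413074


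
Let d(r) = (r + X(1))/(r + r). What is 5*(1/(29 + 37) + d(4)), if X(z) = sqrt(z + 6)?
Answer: 85/33 + 5*sqrt(7)/8 ≈ 4.2294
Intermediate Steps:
X(z) = sqrt(6 + z)
d(r) = (r + sqrt(7))/(2*r) (d(r) = (r + sqrt(6 + 1))/(r + r) = (r + sqrt(7))/((2*r)) = (r + sqrt(7))*(1/(2*r)) = (r + sqrt(7))/(2*r))
5*(1/(29 + 37) + d(4)) = 5*(1/(29 + 37) + (1/2)*(4 + sqrt(7))/4) = 5*(1/66 + (1/2)*(1/4)*(4 + sqrt(7))) = 5*(1/66 + (1/2 + sqrt(7)/8)) = 5*(17/33 + sqrt(7)/8) = 85/33 + 5*sqrt(7)/8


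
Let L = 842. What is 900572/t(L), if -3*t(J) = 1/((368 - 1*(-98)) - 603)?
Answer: 370135092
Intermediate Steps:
t(J) = 1/411 (t(J) = -1/(3*((368 - 1*(-98)) - 603)) = -1/(3*((368 + 98) - 603)) = -1/(3*(466 - 603)) = -⅓/(-137) = -⅓*(-1/137) = 1/411)
900572/t(L) = 900572/(1/411) = 900572*411 = 370135092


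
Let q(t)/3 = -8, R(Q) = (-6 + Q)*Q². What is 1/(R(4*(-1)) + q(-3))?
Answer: -1/184 ≈ -0.0054348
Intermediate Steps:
R(Q) = Q²*(-6 + Q)
q(t) = -24 (q(t) = 3*(-8) = -24)
1/(R(4*(-1)) + q(-3)) = 1/((4*(-1))²*(-6 + 4*(-1)) - 24) = 1/((-4)²*(-6 - 4) - 24) = 1/(16*(-10) - 24) = 1/(-160 - 24) = 1/(-184) = -1/184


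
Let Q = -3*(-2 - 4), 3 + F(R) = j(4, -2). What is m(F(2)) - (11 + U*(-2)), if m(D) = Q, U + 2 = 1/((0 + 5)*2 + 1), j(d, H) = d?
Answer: 35/11 ≈ 3.1818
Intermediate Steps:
F(R) = 1 (F(R) = -3 + 4 = 1)
U = -21/11 (U = -2 + 1/((0 + 5)*2 + 1) = -2 + 1/(5*2 + 1) = -2 + 1/(10 + 1) = -2 + 1/11 = -21/11 ≈ -1.9091)
Q = 18 (Q = -3*(-6) = 18)
m(D) = 18
m(F(2)) - (11 + U*(-2)) = 18 - (11 - 21/11*(-2)) = 18 - (11 + 42/11) = 18 - 1*163/11 = 18 - 163/11 = 35/11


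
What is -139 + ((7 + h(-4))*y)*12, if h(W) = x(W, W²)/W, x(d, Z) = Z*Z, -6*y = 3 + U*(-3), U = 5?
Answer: -1507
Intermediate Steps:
y = 2 (y = -(3 + 5*(-3))/6 = -(3 - 15)/6 = -⅙*(-12) = 2)
x(d, Z) = Z²
h(W) = W³ (h(W) = (W²)²/W = W⁴/W = W³)
-139 + ((7 + h(-4))*y)*12 = -139 + ((7 + (-4)³)*2)*12 = -139 + ((7 - 64)*2)*12 = -139 - 57*2*12 = -139 - 114*12 = -139 - 1368 = -1507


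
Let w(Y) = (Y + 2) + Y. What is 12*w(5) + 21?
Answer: 165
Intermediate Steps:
w(Y) = 2 + 2*Y (w(Y) = (2 + Y) + Y = 2 + 2*Y)
12*w(5) + 21 = 12*(2 + 2*5) + 21 = 12*(2 + 10) + 21 = 12*12 + 21 = 144 + 21 = 165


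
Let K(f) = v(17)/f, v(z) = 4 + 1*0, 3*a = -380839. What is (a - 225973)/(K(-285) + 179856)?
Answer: -50291005/25629478 ≈ -1.9622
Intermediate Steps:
a = -380839/3 (a = (⅓)*(-380839) = -380839/3 ≈ -1.2695e+5)
v(z) = 4 (v(z) = 4 + 0 = 4)
K(f) = 4/f
(a - 225973)/(K(-285) + 179856) = (-380839/3 - 225973)/(4/(-285) + 179856) = -1058758/(3*(4*(-1/285) + 179856)) = -1058758/(3*(-4/285 + 179856)) = -1058758/(3*51258956/285) = -1058758/3*285/51258956 = -50291005/25629478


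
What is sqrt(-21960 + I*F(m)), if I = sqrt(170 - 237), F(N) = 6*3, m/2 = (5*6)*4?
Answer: 3*sqrt(-2440 + 2*I*sqrt(67)) ≈ 0.49712 + 148.19*I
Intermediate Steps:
m = 240 (m = 2*((5*6)*4) = 2*(30*4) = 2*120 = 240)
F(N) = 18
I = I*sqrt(67) (I = sqrt(-67) = I*sqrt(67) ≈ 8.1853*I)
sqrt(-21960 + I*F(m)) = sqrt(-21960 + (I*sqrt(67))*18) = sqrt(-21960 + 18*I*sqrt(67))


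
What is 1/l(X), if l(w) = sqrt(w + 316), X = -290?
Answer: sqrt(26)/26 ≈ 0.19612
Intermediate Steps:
l(w) = sqrt(316 + w)
1/l(X) = 1/(sqrt(316 - 290)) = 1/(sqrt(26)) = sqrt(26)/26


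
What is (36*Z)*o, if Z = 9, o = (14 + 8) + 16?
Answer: 12312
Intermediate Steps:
o = 38 (o = 22 + 16 = 38)
(36*Z)*o = (36*9)*38 = 324*38 = 12312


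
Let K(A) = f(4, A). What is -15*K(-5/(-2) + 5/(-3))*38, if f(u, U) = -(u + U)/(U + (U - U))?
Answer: 3306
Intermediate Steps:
f(u, U) = -(U + u)/U (f(u, U) = -(U + u)/(U + 0) = -(U + u)/U)
K(A) = (-4 - A)/A (K(A) = (-A - 1*4)/A = (-A - 4)/A = (-4 - A)/A)
-15*K(-5/(-2) + 5/(-3))*38 = -15*(-4 - (-5/(-2) + 5/(-3)))/(-5/(-2) + 5/(-3))*38 = -15*(-4 - (-5*(-1/2) + 5*(-1/3)))/(-5*(-1/2) + 5*(-1/3))*38 = -15*(-4 - (5/2 - 5/3))/(5/2 - 5/3)*38 = -15*(-4 - 1*5/6)/5/6*38 = -18*(-4 - 5/6)*38 = -18*(-29)/6*38 = -15*(-29/5)*38 = 87*38 = 3306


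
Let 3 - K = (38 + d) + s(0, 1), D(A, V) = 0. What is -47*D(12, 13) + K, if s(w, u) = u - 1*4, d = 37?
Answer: -69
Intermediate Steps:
s(w, u) = -4 + u (s(w, u) = u - 4 = -4 + u)
K = -69 (K = 3 - ((38 + 37) + (-4 + 1)) = 3 - (75 - 3) = 3 - 1*72 = 3 - 72 = -69)
-47*D(12, 13) + K = -47*0 - 69 = 0 - 69 = -69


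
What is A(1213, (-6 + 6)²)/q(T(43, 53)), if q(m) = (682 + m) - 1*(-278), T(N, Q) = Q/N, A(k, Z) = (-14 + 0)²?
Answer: 8428/41333 ≈ 0.20390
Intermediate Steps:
A(k, Z) = 196 (A(k, Z) = (-14)² = 196)
q(m) = 960 + m (q(m) = (682 + m) + 278 = 960 + m)
A(1213, (-6 + 6)²)/q(T(43, 53)) = 196/(960 + 53/43) = 196/(41333/43) = 196*(43/41333) = 8428/41333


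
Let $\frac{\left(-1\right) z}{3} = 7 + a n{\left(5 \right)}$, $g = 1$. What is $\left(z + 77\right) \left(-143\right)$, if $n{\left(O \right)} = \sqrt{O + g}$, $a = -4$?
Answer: $-8008 - 1716 \sqrt{6} \approx -12211.0$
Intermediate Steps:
$n{\left(O \right)} = \sqrt{1 + O}$ ($n{\left(O \right)} = \sqrt{O + 1} = \sqrt{1 + O}$)
$z = -21 + 12 \sqrt{6}$ ($z = - 3 \left(7 - 4 \sqrt{1 + 5}\right) = - 3 \left(7 - 4 \sqrt{6}\right) = -21 + 12 \sqrt{6} \approx 8.3939$)
$\left(z + 77\right) \left(-143\right) = \left(\left(-21 + 12 \sqrt{6}\right) + 77\right) \left(-143\right) = \left(56 + 12 \sqrt{6}\right) \left(-143\right) = -8008 - 1716 \sqrt{6}$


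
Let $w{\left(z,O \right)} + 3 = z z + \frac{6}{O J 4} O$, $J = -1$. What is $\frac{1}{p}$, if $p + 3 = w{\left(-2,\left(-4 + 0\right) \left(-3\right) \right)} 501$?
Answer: $- \frac{2}{507} \approx -0.0039448$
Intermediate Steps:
$w{\left(z,O \right)} = - \frac{9}{2} + z^{2}$ ($w{\left(z,O \right)} = -3 + \left(z z + \frac{6}{O \left(-1\right) 4} O\right) = -3 + \left(z^{2} + \frac{6}{- O 4} O\right) = -3 + \left(z^{2} + \frac{6}{\left(-4\right) O} O\right) = -3 + \left(z^{2} + 6 \left(- \frac{1}{4 O}\right) O\right) = -3 + \left(z^{2} + - \frac{3}{2 O} O\right) = -3 + \left(z^{2} - \frac{3}{2}\right) = -3 + \left(- \frac{3}{2} + z^{2}\right) = - \frac{9}{2} + z^{2}$)
$p = - \frac{507}{2}$ ($p = -3 + \left(- \frac{9}{2} + \left(-2\right)^{2}\right) 501 = -3 + \left(- \frac{9}{2} + 4\right) 501 = -3 - \frac{501}{2} = - \frac{507}{2} \approx -253.5$)
$\frac{1}{p} = \frac{1}{- \frac{507}{2}} = - \frac{2}{507}$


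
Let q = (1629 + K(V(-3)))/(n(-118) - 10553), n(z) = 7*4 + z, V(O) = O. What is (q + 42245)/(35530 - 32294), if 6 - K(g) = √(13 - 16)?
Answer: 112402975/8610187 + I*√3/34440748 ≈ 13.055 + 5.0291e-8*I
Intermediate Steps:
K(g) = 6 - I*√3 (K(g) = 6 - √(13 - 16) = 6 - √(-3) = 6 - I*√3)
n(z) = 28 + z
q = -1635/10643 + I*√3/10643 (q = (1629 + (6 - I*√3))/((28 - 118) - 10553) = (1635 - I*√3)/(-90 - 10553) = (1635 - I*√3)/(-10643) = (1635 - I*√3)*(-1/10643) = -1635/10643 + I*√3/10643 ≈ -0.15362 + 0.00016274*I)
(q + 42245)/(35530 - 32294) = ((-1635/10643 + I*√3/10643) + 42245)/(35530 - 32294) = (449611900/10643 + I*√3/10643)/3236 = (449611900/10643 + I*√3/10643)*(1/3236) = 112402975/8610187 + I*√3/34440748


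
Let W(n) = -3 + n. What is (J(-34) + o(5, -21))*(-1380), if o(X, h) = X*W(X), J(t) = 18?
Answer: -38640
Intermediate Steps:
o(X, h) = X*(-3 + X)
(J(-34) + o(5, -21))*(-1380) = (18 + 5*(-3 + 5))*(-1380) = (18 + 5*2)*(-1380) = (18 + 10)*(-1380) = 28*(-1380) = -38640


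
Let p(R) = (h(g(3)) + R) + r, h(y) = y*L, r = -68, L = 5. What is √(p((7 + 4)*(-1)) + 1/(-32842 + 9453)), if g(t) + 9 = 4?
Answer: 3*I*√6321415197/23389 ≈ 10.198*I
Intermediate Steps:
g(t) = -5 (g(t) = -9 + 4 = -5)
h(y) = 5*y (h(y) = y*5 = 5*y)
p(R) = -93 + R (p(R) = (5*(-5) + R) - 68 = (-25 + R) - 68 = -93 + R)
√(p((7 + 4)*(-1)) + 1/(-32842 + 9453)) = √((-93 + (7 + 4)*(-1)) + 1/(-32842 + 9453)) = √((-93 + 11*(-1)) + 1/(-23389)) = √((-93 - 11) - 1/23389) = √(-104 - 1/23389) = √(-2432457/23389) = 3*I*√6321415197/23389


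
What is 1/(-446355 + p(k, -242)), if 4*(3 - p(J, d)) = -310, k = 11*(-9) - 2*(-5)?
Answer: -2/892549 ≈ -2.2408e-6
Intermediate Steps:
k = -89 (k = -99 + 10 = -89)
p(J, d) = 161/2 (p(J, d) = 3 - ¼*(-310) = 3 + 155/2 = 161/2)
1/(-446355 + p(k, -242)) = 1/(-446355 + 161/2) = 1/(-892549/2) = -2/892549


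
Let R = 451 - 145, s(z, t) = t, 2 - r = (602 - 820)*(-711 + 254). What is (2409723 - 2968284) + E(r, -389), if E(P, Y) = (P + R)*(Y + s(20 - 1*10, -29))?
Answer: 40956363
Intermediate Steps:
r = -99624 (r = 2 - (602 - 820)*(-711 + 254) = 2 - (-218)*(-457) = 2 - 1*99626 = 2 - 99626 = -99624)
R = 306
E(P, Y) = (-29 + Y)*(306 + P) (E(P, Y) = (P + 306)*(Y - 29) = (306 + P)*(-29 + Y) = (-29 + Y)*(306 + P))
(2409723 - 2968284) + E(r, -389) = (2409723 - 2968284) + (-8874 - 29*(-99624) + 306*(-389) - 99624*(-389)) = -558561 + (-8874 + 2889096 - 119034 + 38753736) = -558561 + 41514924 = 40956363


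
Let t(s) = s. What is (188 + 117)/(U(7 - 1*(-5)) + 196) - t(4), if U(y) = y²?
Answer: -211/68 ≈ -3.1029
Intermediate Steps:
(188 + 117)/(U(7 - 1*(-5)) + 196) - t(4) = (188 + 117)/((7 - 1*(-5))² + 196) - 1*4 = 305/((7 + 5)² + 196) - 4 = 305/(12² + 196) - 4 = 305/(144 + 196) - 4 = 305/340 - 4 = 305*(1/340) - 4 = 61/68 - 4 = -211/68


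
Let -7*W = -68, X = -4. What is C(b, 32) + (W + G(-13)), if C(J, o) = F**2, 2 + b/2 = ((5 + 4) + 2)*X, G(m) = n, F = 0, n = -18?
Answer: -58/7 ≈ -8.2857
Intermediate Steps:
G(m) = -18
b = -92 (b = -4 + 2*(((5 + 4) + 2)*(-4)) = -4 + 2*((9 + 2)*(-4)) = -4 + 2*(11*(-4)) = -4 + 2*(-44) = -4 - 88 = -92)
W = 68/7 (W = -1/7*(-68) = 68/7 ≈ 9.7143)
C(J, o) = 0 (C(J, o) = 0**2 = 0)
C(b, 32) + (W + G(-13)) = 0 + (68/7 - 18) = 0 - 58/7 = -58/7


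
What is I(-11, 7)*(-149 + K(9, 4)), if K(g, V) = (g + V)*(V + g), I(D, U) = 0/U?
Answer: 0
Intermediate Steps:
I(D, U) = 0
K(g, V) = (V + g)² (K(g, V) = (V + g)*(V + g) = (V + g)²)
I(-11, 7)*(-149 + K(9, 4)) = 0*(-149 + (4 + 9)²) = 0*(-149 + 13²) = 0*(-149 + 169) = 0*20 = 0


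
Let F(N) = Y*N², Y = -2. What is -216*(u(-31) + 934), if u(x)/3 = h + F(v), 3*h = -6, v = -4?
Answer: -179712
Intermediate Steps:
F(N) = -2*N²
h = -2 (h = (⅓)*(-6) = -2)
u(x) = -102 (u(x) = 3*(-2 - 2*(-4)²) = 3*(-2 - 2*16) = 3*(-2 - 32) = 3*(-34) = -102)
-216*(u(-31) + 934) = -216*(-102 + 934) = -216*832 = -179712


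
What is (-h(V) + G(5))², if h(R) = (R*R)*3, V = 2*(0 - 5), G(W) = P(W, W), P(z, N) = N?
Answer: 87025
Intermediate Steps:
G(W) = W
V = -10 (V = 2*(-5) = -10)
h(R) = 3*R² (h(R) = R²*3 = 3*R²)
(-h(V) + G(5))² = (-3*(-10)² + 5)² = (-3*100 + 5)² = (-1*300 + 5)² = (-300 + 5)² = (-295)² = 87025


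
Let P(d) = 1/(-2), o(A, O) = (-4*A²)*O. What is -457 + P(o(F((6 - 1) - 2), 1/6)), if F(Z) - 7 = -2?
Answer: -915/2 ≈ -457.50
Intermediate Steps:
F(Z) = 5 (F(Z) = 7 - 2 = 5)
o(A, O) = -4*O*A²
P(d) = -½
-457 + P(o(F((6 - 1) - 2), 1/6)) = -457 - ½ = -915/2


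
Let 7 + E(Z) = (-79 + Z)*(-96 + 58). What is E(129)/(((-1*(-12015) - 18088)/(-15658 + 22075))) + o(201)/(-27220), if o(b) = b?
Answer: 333095880507/165307060 ≈ 2015.0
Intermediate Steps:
E(Z) = 2995 - 38*Z (E(Z) = -7 + (-79 + Z)*(-96 + 58) = -7 + (-79 + Z)*(-38) = -7 + (3002 - 38*Z) = 2995 - 38*Z)
E(129)/(((-1*(-12015) - 18088)/(-15658 + 22075))) + o(201)/(-27220) = (2995 - 38*129)/(((-1*(-12015) - 18088)/(-15658 + 22075))) + 201/(-27220) = (2995 - 4902)/(((12015 - 18088)/6417)) + 201*(-1/27220) = -1907/((-6073*1/6417)) - 201/27220 = -1907/(-6073/6417) - 201/27220 = -1907*(-6417/6073) - 201/27220 = 12237219/6073 - 201/27220 = 333095880507/165307060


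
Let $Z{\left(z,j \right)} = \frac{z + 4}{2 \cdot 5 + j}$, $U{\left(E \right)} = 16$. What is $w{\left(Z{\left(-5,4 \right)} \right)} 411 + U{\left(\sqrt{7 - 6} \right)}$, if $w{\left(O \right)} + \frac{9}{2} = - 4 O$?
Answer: $- \frac{24025}{14} \approx -1716.1$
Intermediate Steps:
$Z{\left(z,j \right)} = \frac{4 + z}{10 + j}$
$w{\left(O \right)} = - \frac{9}{2} - 4 O$
$w{\left(Z{\left(-5,4 \right)} \right)} 411 + U{\left(\sqrt{7 - 6} \right)} = \left(- \frac{9}{2} - 4 \frac{4 - 5}{10 + 4}\right) 411 + 16 = \left(- \frac{9}{2} - 4 \cdot \frac{1}{14} \left(-1\right)\right) 411 + 16 = \left(- \frac{9}{2} - - \frac{2}{7}\right) 411 + 16 = \left(- \frac{9}{2} + \frac{2}{7}\right) 411 + 16 = \left(- \frac{59}{14}\right) 411 + 16 = - \frac{24249}{14} + 16 = - \frac{24025}{14}$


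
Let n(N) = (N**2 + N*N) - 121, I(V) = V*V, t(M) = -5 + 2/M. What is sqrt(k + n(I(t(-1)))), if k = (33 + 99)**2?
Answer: sqrt(22105) ≈ 148.68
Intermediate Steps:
I(V) = V**2
n(N) = -121 + 2*N**2 (n(N) = (N**2 + N**2) - 121 = 2*N**2 - 121 = -121 + 2*N**2)
k = 17424 (k = 132**2 = 17424)
sqrt(k + n(I(t(-1)))) = sqrt(17424 + (-121 + 2*((-5 + 2/(-1))**2)**2)) = sqrt(17424 + (-121 + 2*((-5 + 2*(-1))**2)**2)) = sqrt(17424 + (-121 + 2*((-5 - 2)**2)**2)) = sqrt(17424 + (-121 + 2*((-7)**2)**2)) = sqrt(17424 + (-121 + 2*49**2)) = sqrt(17424 + (-121 + 2*2401)) = sqrt(17424 + (-121 + 4802)) = sqrt(17424 + 4681) = sqrt(22105)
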